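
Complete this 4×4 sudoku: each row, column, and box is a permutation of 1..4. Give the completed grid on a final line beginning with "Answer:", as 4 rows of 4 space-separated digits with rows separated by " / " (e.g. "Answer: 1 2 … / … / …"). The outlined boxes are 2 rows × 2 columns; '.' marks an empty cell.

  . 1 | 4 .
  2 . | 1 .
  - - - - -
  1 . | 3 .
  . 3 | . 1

Step 1. [r1c4∈{2,3}] across row 1, 2 lands solely at r1c4, so r1c4=2.
Step 2. [r2c2∈{4}] r2c2 is down to just 4, so r2c2=4.
Step 3. [r3c2∈{2}] nothing but 2 survives at r3c2. So r3c2=2.
Step 4. [r4c3∈{2}] nothing but 2 survives at r4c3 ⇒ r4c3=2.
Step 5. [r2c4∈{3}] r2c4's peers cover all but 3. So r2c4=3.
Step 6. [r3c4∈{4}] only 4 remains possible at r3c4. So r3c4=4.
Step 7. [r4c1∈{4}] nothing but 4 survives at r4c1 ⇒ r4c1=4.
Step 8. [r1c1∈{3}] r1c1 has the single candidate 3, so r1c1=3.

Answer: 3 1 4 2 / 2 4 1 3 / 1 2 3 4 / 4 3 2 1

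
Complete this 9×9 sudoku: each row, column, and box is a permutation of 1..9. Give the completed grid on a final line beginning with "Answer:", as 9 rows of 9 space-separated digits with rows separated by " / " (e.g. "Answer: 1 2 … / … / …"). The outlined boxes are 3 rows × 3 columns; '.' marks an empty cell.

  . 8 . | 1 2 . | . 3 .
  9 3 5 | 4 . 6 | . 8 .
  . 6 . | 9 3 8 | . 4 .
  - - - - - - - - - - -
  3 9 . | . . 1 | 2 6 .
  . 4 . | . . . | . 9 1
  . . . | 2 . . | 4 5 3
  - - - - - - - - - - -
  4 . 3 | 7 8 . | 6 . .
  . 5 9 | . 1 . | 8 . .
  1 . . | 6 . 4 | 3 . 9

Step 1. [r1c1∈{7}] r1c1's peers cover all but 7. So r1c1=7.
Step 2. [r5c1∈{2,5,6,8}] r5c1 is the only open cell in col 1 admitting 5. So r5c1=5.
Step 3. [r7c2∈{2}] nothing but 2 survives at r7c2 ⇒ r7c2=2.
Step 4. [r5c7∈{7}] r5c7 is down to just 7, so r5c7=7.
Step 5. [r6c6∈{7,9}] 7 has one home in col 6: r6c6 ⇒ r6c6=7.
Step 6. [r3c9∈{2,5,7}] in row 3, 7 fits only at r3c9 ⇒ r3c9=7.
Step 7. [r9c3∈{7,8}] r9c3 is the only open cell in row 9 admitting 8, so r9c3=8.
Step 8. [r3c7∈{1,5}] r3c7 is the only open cell in row 3 admitting 5, so r3c7=5.
Step 9. [r8c6∈{2,3}] in col 6, 2 fits only at r8c6, so r8c6=2.
Step 10. [r5c5∈{6}] only 6 remains possible at r5c5 ⇒ r5c5=6.
Step 11. [r3c3∈{1,2}] row 3 places 1 nowhere but r3c3. So r3c3=1.
Step 12. [r4c4∈{5,8}] r4c4 is the only open cell in col 4 admitting 5 ⇒ r4c4=5.
Step 13. [r5c6∈{3}] r5c6's peers cover all but 3, so r5c6=3.
Step 14. [r7c6∈{5,9}] r7c6 is the only open cell in row 7 admitting 9. So r7c6=9.
Step 15. [r8c8∈{7}] r8c8's peers cover all but 7 ⇒ r8c8=7.
Step 16. [r6c3∈{6}] nothing but 6 survives at r6c3. So r6c3=6.
Step 17. [r5c3∈{2}] r5c3 has the single candidate 2. So r5c3=2.
Step 18. [r4c5∈{4}] nothing but 4 survives at r4c5. So r4c5=4.
Step 19. [r8c9∈{4}] nothing but 4 survives at r8c9, so r8c9=4.
Step 20. [r7c9∈{5}] nothing but 5 survives at r7c9. So r7c9=5.
Step 21. [r8c4∈{3}] r8c4 has the single candidate 3. So r8c4=3.
Step 22. [r9c5∈{5}] r9c5's peers cover all but 5, so r9c5=5.
Step 23. [r6c2∈{1}] nothing but 1 survives at r6c2. So r6c2=1.
Step 24. [r6c5∈{9}] r6c5 is down to just 9 ⇒ r6c5=9.
Step 25. [r5c4∈{8}] r5c4 has the single candidate 8. So r5c4=8.
Step 26. [r1c6∈{5}] r1c6 is down to just 5. So r1c6=5.
Step 27. [r2c9∈{2}] only 2 remains possible at r2c9. So r2c9=2.
Step 28. [r1c7∈{9}] r1c7 is down to just 9. So r1c7=9.
Step 29. [r1c3∈{4}] only 4 remains possible at r1c3 ⇒ r1c3=4.
Step 30. [r2c7∈{1}] nothing but 1 survives at r2c7. So r2c7=1.
Step 31. [r6c1∈{8}] r6c1's peers cover all but 8. So r6c1=8.
Step 32. [r8c1∈{6}] r8c1 is down to just 6, so r8c1=6.
Step 33. [r9c8∈{2}] only 2 remains possible at r9c8, so r9c8=2.
Step 34. [r2c5∈{7}] r2c5 has the single candidate 7. So r2c5=7.
Step 35. [r3c1∈{2}] nothing but 2 survives at r3c1, so r3c1=2.
Step 36. [r7c8∈{1}] only 1 remains possible at r7c8 ⇒ r7c8=1.
Step 37. [r4c9∈{8}] r4c9's peers cover all but 8, so r4c9=8.
Step 38. [r9c2∈{7}] r9c2 has the single candidate 7 ⇒ r9c2=7.
Step 39. [r1c9∈{6}] r1c9 is down to just 6, so r1c9=6.
Step 40. [r4c3∈{7}] nothing but 7 survives at r4c3 ⇒ r4c3=7.

Answer: 7 8 4 1 2 5 9 3 6 / 9 3 5 4 7 6 1 8 2 / 2 6 1 9 3 8 5 4 7 / 3 9 7 5 4 1 2 6 8 / 5 4 2 8 6 3 7 9 1 / 8 1 6 2 9 7 4 5 3 / 4 2 3 7 8 9 6 1 5 / 6 5 9 3 1 2 8 7 4 / 1 7 8 6 5 4 3 2 9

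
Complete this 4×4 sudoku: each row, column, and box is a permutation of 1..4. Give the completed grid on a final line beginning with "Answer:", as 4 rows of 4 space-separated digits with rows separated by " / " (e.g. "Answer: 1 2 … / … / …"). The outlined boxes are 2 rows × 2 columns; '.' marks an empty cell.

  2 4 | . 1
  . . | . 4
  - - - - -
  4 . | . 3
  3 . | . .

Step 1. [r2c3∈{2,3}] r2c3 is the only open cell in row 2 admitting 2 ⇒ r2c3=2.
Step 2. [r3c2∈{1,2}] row 3 places 2 nowhere but r3c2, so r3c2=2.
Step 3. [r4c2∈{1}] r4c2 has the single candidate 1. So r4c2=1.
Step 4. [r2c2∈{3}] r2c2's peers cover all but 3 ⇒ r2c2=3.
Step 5. [r4c3∈{4}] only 4 remains possible at r4c3. So r4c3=4.
Step 6. [r4c4∈{2}] only 2 remains possible at r4c4, so r4c4=2.
Step 7. [r1c3∈{3}] r1c3 is down to just 3, so r1c3=3.
Step 8. [r2c1∈{1}] r2c1 has the single candidate 1. So r2c1=1.
Step 9. [r3c3∈{1}] r3c3 has the single candidate 1, so r3c3=1.

Answer: 2 4 3 1 / 1 3 2 4 / 4 2 1 3 / 3 1 4 2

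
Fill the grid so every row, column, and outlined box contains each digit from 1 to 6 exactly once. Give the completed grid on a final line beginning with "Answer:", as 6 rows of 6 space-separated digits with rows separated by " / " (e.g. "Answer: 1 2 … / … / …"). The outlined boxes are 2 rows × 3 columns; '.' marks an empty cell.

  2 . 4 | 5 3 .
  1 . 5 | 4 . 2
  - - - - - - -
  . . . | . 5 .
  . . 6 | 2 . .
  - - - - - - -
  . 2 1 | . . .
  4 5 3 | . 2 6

Step 1. [r4c5∈{1,4}] col 5 places 1 nowhere but r4c5, so r4c5=1.
Step 2. [r3c1∈{3}] nothing but 3 survives at r3c1 ⇒ r3c1=3.
Step 3. [r3c6∈{4}] only 4 remains possible at r3c6 ⇒ r3c6=4.
Step 4. [r4c6∈{3}] r4c6 is down to just 3, so r4c6=3.
Step 5. [r2c2∈{3,6}] 3 has one home in row 2: r2c2. So r2c2=3.
Step 6. [r2c5∈{6}] r2c5's peers cover all but 6 ⇒ r2c5=6.
Step 7. [r3c4∈{6}] r3c4 has the single candidate 6 ⇒ r3c4=6.
Step 8. [r6c4∈{1}] r6c4 is down to just 1. So r6c4=1.
Step 9. [r5c4∈{3}] nothing but 3 survives at r5c4. So r5c4=3.
Step 10. [r1c6∈{1}] nothing but 1 survives at r1c6 ⇒ r1c6=1.
Step 11. [r5c1∈{6}] r5c1 has the single candidate 6 ⇒ r5c1=6.
Step 12. [r3c2∈{1}] r3c2 is down to just 1 ⇒ r3c2=1.
Step 13. [r4c2∈{4}] only 4 remains possible at r4c2. So r4c2=4.
Step 14. [r1c2∈{6}] r1c2 is down to just 6 ⇒ r1c2=6.
Step 15. [r5c5∈{4}] only 4 remains possible at r5c5, so r5c5=4.
Step 16. [r4c1∈{5}] r4c1 has the single candidate 5. So r4c1=5.
Step 17. [r5c6∈{5}] r5c6 has the single candidate 5 ⇒ r5c6=5.
Step 18. [r3c3∈{2}] nothing but 2 survives at r3c3. So r3c3=2.

Answer: 2 6 4 5 3 1 / 1 3 5 4 6 2 / 3 1 2 6 5 4 / 5 4 6 2 1 3 / 6 2 1 3 4 5 / 4 5 3 1 2 6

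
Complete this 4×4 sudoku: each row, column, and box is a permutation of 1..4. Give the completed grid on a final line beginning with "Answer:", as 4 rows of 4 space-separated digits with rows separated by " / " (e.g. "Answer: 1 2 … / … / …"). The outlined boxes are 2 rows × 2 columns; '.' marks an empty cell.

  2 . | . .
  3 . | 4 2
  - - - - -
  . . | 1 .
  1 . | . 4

Step 1. [r3c4∈{3}] r3c4 has the single candidate 3 ⇒ r3c4=3.
Step 2. [r3c2∈{2,4}] row 3 places 2 nowhere but r3c2 ⇒ r3c2=2.
Step 3. [r1c4∈{1}] r1c4's peers cover all but 1 ⇒ r1c4=1.
Step 4. [r3c1∈{4}] only 4 remains possible at r3c1, so r3c1=4.
Step 5. [r4c3∈{2}] nothing but 2 survives at r4c3, so r4c3=2.
Step 6. [r2c2∈{1}] nothing but 1 survives at r2c2. So r2c2=1.
Step 7. [r4c2∈{3}] only 3 remains possible at r4c2, so r4c2=3.
Step 8. [r1c3∈{3}] r1c3 has the single candidate 3 ⇒ r1c3=3.
Step 9. [r1c2∈{4}] nothing but 4 survives at r1c2. So r1c2=4.

Answer: 2 4 3 1 / 3 1 4 2 / 4 2 1 3 / 1 3 2 4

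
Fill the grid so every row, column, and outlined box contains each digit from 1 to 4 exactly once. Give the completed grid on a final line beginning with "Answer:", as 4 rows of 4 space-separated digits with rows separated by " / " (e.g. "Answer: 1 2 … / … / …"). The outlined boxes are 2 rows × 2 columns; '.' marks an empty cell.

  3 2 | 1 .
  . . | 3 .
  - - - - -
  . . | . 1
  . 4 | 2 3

Step 1. [r2c1∈{1,4}] in col 1, 4 fits only at r2c1 ⇒ r2c1=4.
Step 2. [r1c4∈{4}] r1c4 is down to just 4. So r1c4=4.
Step 3. [r3c3∈{4}] r3c3's peers cover all but 4 ⇒ r3c3=4.
Step 4. [r4c1∈{1}] nothing but 1 survives at r4c1. So r4c1=1.
Step 5. [r3c1∈{2}] r3c1's peers cover all but 2 ⇒ r3c1=2.
Step 6. [r2c2∈{1}] nothing but 1 survives at r2c2 ⇒ r2c2=1.
Step 7. [r2c4∈{2}] r2c4 has the single candidate 2, so r2c4=2.
Step 8. [r3c2∈{3}] r3c2 is down to just 3. So r3c2=3.

Answer: 3 2 1 4 / 4 1 3 2 / 2 3 4 1 / 1 4 2 3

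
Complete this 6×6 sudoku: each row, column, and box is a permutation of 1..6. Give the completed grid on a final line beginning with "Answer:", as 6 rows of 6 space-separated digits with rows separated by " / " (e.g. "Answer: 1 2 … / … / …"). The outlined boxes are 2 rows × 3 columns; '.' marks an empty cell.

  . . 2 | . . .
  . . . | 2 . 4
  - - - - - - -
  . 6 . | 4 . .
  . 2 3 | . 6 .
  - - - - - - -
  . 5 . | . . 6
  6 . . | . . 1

Step 1. [r5c4∈{3}] only 3 remains possible at r5c4 ⇒ r5c4=3.
Step 2. [r4c6∈{5}] r4c6's peers cover all but 5 ⇒ r4c6=5.
Step 3. [r1c6∈{3}] r1c6 has the single candidate 3 ⇒ r1c6=3.
Step 4. [r6c3∈{4}] nothing but 4 survives at r6c3. So r6c3=4.
Step 5. [r2c1∈{1,3,5}] in col 1, 3 fits only at r2c1. So r2c1=3.
Step 6. [r2c2∈{1}] only 1 remains possible at r2c2 ⇒ r2c2=1.
Step 7. [r2c5∈{5}] r2c5's peers cover all but 5, so r2c5=5.
Step 8. [r4c4∈{1}] r4c4 is down to just 1, so r4c4=1.
Step 9. [r5c3∈{1}] r5c3 is down to just 1 ⇒ r5c3=1.
Step 10. [r6c5∈{2}] r6c5 has the single candidate 2, so r6c5=2.
Step 11. [r1c1∈{4,5}] across row 1, 5 lands solely at r1c1, so r1c1=5.
Step 12. [r5c1∈{2}] only 2 remains possible at r5c1. So r5c1=2.
Step 13. [r3c3∈{5}] r3c3's peers cover all but 5, so r3c3=5.
Step 14. [r5c5∈{4}] r5c5's peers cover all but 4 ⇒ r5c5=4.
Step 15. [r4c1∈{4}] r4c1 has the single candidate 4, so r4c1=4.
Step 16. [r2c3∈{6}] r2c3 has the single candidate 6 ⇒ r2c3=6.
Step 17. [r1c5∈{1}] nothing but 1 survives at r1c5, so r1c5=1.
Step 18. [r1c2∈{4}] nothing but 4 survives at r1c2. So r1c2=4.
Step 19. [r3c5∈{3}] r3c5's peers cover all but 3, so r3c5=3.
Step 20. [r6c4∈{5}] nothing but 5 survives at r6c4, so r6c4=5.
Step 21. [r3c6∈{2}] only 2 remains possible at r3c6 ⇒ r3c6=2.
Step 22. [r6c2∈{3}] nothing but 3 survives at r6c2. So r6c2=3.
Step 23. [r3c1∈{1}] only 1 remains possible at r3c1, so r3c1=1.
Step 24. [r1c4∈{6}] nothing but 6 survives at r1c4 ⇒ r1c4=6.

Answer: 5 4 2 6 1 3 / 3 1 6 2 5 4 / 1 6 5 4 3 2 / 4 2 3 1 6 5 / 2 5 1 3 4 6 / 6 3 4 5 2 1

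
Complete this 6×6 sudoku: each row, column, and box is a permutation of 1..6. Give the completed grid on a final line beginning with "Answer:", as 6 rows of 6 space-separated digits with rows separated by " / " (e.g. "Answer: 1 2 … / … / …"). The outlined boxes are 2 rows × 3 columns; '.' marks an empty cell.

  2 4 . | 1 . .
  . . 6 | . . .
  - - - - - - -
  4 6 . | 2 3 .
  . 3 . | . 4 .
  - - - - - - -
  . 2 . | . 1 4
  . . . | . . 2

Step 1. [r6c3∈{1,3,4,5}] in row 6, 4 fits only at r6c3. So r6c3=4.
Step 2. [r2c4∈{3,4,5}] row 2 places 4 nowhere but r2c4. So r2c4=4.
Step 3. [r4c3∈{1,2,5}] row 4 places 2 nowhere but r4c3. So r4c3=2.
Step 4. [r3c3∈{1,5}] col 3 places 1 nowhere but r3c3. So r3c3=1.
Step 5. [r4c1∈{5}] r4c1 has the single candidate 5. So r4c1=5.
Step 6. [r4c4∈{6}] r4c4 is down to just 6, so r4c4=6.
Step 7. [r6c5∈{5,6}] in box 6, 6 fits only at r6c5 ⇒ r6c5=6.
Step 8. [r1c5∈{5}] r1c5 has the single candidate 5. So r1c5=5.
Step 9. [r5c3∈{3,5}] r5c3 is the only open cell in col 3 admitting 5, so r5c3=5.
Step 10. [r5c4∈{3}] only 3 remains possible at r5c4, so r5c4=3.
Step 11. [r6c2∈{1}] r6c2 is down to just 1. So r6c2=1.
Step 12. [r1c3∈{3}] r1c3 has the single candidate 3. So r1c3=3.
Step 13. [r4c6∈{1}] r4c6 has the single candidate 1. So r4c6=1.
Step 14. [r1c6∈{6}] nothing but 6 survives at r1c6 ⇒ r1c6=6.
Step 15. [r2c6∈{3}] only 3 remains possible at r2c6. So r2c6=3.
Step 16. [r5c1∈{6}] r5c1 is down to just 6 ⇒ r5c1=6.
Step 17. [r2c5∈{2}] r2c5's peers cover all but 2, so r2c5=2.
Step 18. [r6c4∈{5}] r6c4 is down to just 5. So r6c4=5.
Step 19. [r2c1∈{1}] nothing but 1 survives at r2c1. So r2c1=1.
Step 20. [r2c2∈{5}] r2c2's peers cover all but 5 ⇒ r2c2=5.
Step 21. [r6c1∈{3}] r6c1 has the single candidate 3, so r6c1=3.
Step 22. [r3c6∈{5}] nothing but 5 survives at r3c6. So r3c6=5.

Answer: 2 4 3 1 5 6 / 1 5 6 4 2 3 / 4 6 1 2 3 5 / 5 3 2 6 4 1 / 6 2 5 3 1 4 / 3 1 4 5 6 2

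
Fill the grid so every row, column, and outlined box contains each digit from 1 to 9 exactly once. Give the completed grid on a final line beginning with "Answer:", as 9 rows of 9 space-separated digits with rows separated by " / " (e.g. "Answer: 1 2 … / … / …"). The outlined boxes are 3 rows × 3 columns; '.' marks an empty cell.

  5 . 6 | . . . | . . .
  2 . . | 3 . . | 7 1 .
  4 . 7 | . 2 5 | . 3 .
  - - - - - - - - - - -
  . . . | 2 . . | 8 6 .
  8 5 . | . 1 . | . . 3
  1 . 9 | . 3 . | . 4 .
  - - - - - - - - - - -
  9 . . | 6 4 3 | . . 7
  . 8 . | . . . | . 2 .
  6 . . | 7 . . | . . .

Step 1. [r2c9∈{4,5,6,8,9}] row 2 places 5 nowhere but r2c9 ⇒ r2c9=5.
Step 2. [r2c6∈{4,6,8,9}] r2c6 is the only open cell in row 2 admitting 4. So r2c6=4.
Step 3. [r6c7∈{2,5}] r6c7 is the only open cell in box 6 admitting 5. So r6c7=5.
Step 4. [r7c7∈{1}] r7c7 has the single candidate 1. So r7c7=1.
Step 5. [r9c6∈{1,2,8,9}] across col 6, 2 lands solely at r9c6, so r9c6=2.
Step 6. [r9c5∈{5,8,9}] across box 8, 8 lands solely at r9c5, so r9c5=8.
Step 7. [r1c2∈{1,3,9}] across row 1, 3 lands solely at r1c2. So r1c2=3.
Step 8. [r8c4∈{1,5,9}] across col 4, 5 lands solely at r8c4. So r8c4=5.
Step 9. [r8c5∈{9}] r8c5 has the single candidate 9 ⇒ r8c5=9.
Step 10. [r3c2∈{1,9}] across box 1, 1 lands solely at r3c2, so r3c2=1.
Step 11. [r9c2∈{4}] only 4 remains possible at r9c2 ⇒ r9c2=4.
Step 12. [r9c9∈{9}] nothing but 9 survives at r9c9. So r9c9=9.
Step 13. [r4c6∈{7,9}] across row 4, 9 lands solely at r4c6 ⇒ r4c6=9.
Step 14. [r1c4∈{1,8,9}] 1 has one home in col 4: r1c4 ⇒ r1c4=1.
Step 15. [r6c2∈{2,6,7}] across col 2, 6 lands solely at r6c2. So r6c2=6.
Step 16. [r6c6∈{7,8}] row 6 places 7 nowhere but r6c6, so r6c6=7.
Step 17. [r1c6∈{8}] r1c6 is down to just 8, so r1c6=8.
Step 18. [r5c3∈{2,4}] box 4 places 2 nowhere but r5c3 ⇒ r5c3=2.
Step 19. [r1c8∈{9}] r1c8 is down to just 9 ⇒ r1c8=9.
Step 20. [r9c3∈{1,3,5}] across row 9, 1 lands solely at r9c3. So r9c3=1.
Step 21. [r8c3∈{3}] nothing but 3 survives at r8c3 ⇒ r8c3=3.
Step 22. [r1c7∈{2,4}] col 7 places 2 nowhere but r1c7 ⇒ r1c7=2.
Step 23. [r3c7∈{6}] r3c7's peers cover all but 6, so r3c7=6.
Step 24. [r8c1∈{7}] only 7 remains possible at r8c1. So r8c1=7.
Step 25. [r9c8∈{5}] nothing but 5 survives at r9c8 ⇒ r9c8=5.
Step 26. [r8c9∈{4,6}] r8c9 is the only open cell in row 8 admitting 6, so r8c9=6.
Step 27. [r3c9∈{8}] r3c9 has the single candidate 8 ⇒ r3c9=8.
Step 28. [r7c2∈{2}] r7c2 has the single candidate 2. So r7c2=2.
Step 29. [r8c6∈{1}] r8c6's peers cover all but 1. So r8c6=1.
Step 30. [r6c4∈{8}] r6c4's peers cover all but 8. So r6c4=8.
Step 31. [r1c9∈{4}] nothing but 4 survives at r1c9 ⇒ r1c9=4.
Step 32. [r6c9∈{2}] r6c9 is down to just 2 ⇒ r6c9=2.
Step 33. [r4c1∈{3}] r4c1 is down to just 3. So r4c1=3.
Step 34. [r3c4∈{9}] r3c4 has the single candidate 9 ⇒ r3c4=9.
Step 35. [r5c4∈{4}] only 4 remains possible at r5c4 ⇒ r5c4=4.
Step 36. [r4c5∈{5}] only 5 remains possible at r4c5, so r4c5=5.
Step 37. [r7c8∈{8}] r7c8 has the single candidate 8 ⇒ r7c8=8.
Step 38. [r2c5∈{6}] only 6 remains possible at r2c5, so r2c5=6.
Step 39. [r5c6∈{6}] r5c6 has the single candidate 6. So r5c6=6.
Step 40. [r5c7∈{9}] r5c7 has the single candidate 9. So r5c7=9.
Step 41. [r4c2∈{7}] only 7 remains possible at r4c2. So r4c2=7.
Step 42. [r9c7∈{3}] r9c7 has the single candidate 3 ⇒ r9c7=3.
Step 43. [r7c3∈{5}] r7c3 is down to just 5. So r7c3=5.
Step 44. [r1c5∈{7}] r1c5 is down to just 7. So r1c5=7.
Step 45. [r2c2∈{9}] nothing but 9 survives at r2c2. So r2c2=9.
Step 46. [r5c8∈{7}] only 7 remains possible at r5c8 ⇒ r5c8=7.
Step 47. [r8c7∈{4}] r8c7 has the single candidate 4. So r8c7=4.
Step 48. [r4c9∈{1}] nothing but 1 survives at r4c9 ⇒ r4c9=1.
Step 49. [r2c3∈{8}] r2c3 has the single candidate 8 ⇒ r2c3=8.
Step 50. [r4c3∈{4}] r4c3's peers cover all but 4. So r4c3=4.

Answer: 5 3 6 1 7 8 2 9 4 / 2 9 8 3 6 4 7 1 5 / 4 1 7 9 2 5 6 3 8 / 3 7 4 2 5 9 8 6 1 / 8 5 2 4 1 6 9 7 3 / 1 6 9 8 3 7 5 4 2 / 9 2 5 6 4 3 1 8 7 / 7 8 3 5 9 1 4 2 6 / 6 4 1 7 8 2 3 5 9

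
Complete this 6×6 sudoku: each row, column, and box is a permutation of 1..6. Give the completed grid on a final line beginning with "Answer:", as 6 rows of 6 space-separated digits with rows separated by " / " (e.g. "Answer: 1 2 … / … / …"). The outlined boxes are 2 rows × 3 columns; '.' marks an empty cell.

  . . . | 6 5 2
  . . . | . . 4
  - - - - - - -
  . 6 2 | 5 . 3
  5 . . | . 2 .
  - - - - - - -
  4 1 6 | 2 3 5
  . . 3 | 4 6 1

Step 1. [r2c5∈{1}] r2c5's peers cover all but 1 ⇒ r2c5=1.
Step 2. [r4c2∈{3,4}] across row 4, 3 lands solely at r4c2. So r4c2=3.
Step 3. [r4c3∈{1,4}] 4 has one home in row 4: r4c3 ⇒ r4c3=4.
Step 4. [r6c2∈{2,5}] 5 has one home in row 6: r6c2 ⇒ r6c2=5.
Step 5. [r2c1∈{2,3,6}] in row 2, 6 fits only at r2c1 ⇒ r2c1=6.
Step 6. [r3c1∈{1}] r3c1 has the single candidate 1 ⇒ r3c1=1.
Step 7. [r2c4∈{3}] only 3 remains possible at r2c4 ⇒ r2c4=3.
Step 8. [r6c1∈{2}] r6c1 has the single candidate 2. So r6c1=2.
Step 9. [r1c1∈{3}] only 3 remains possible at r1c1, so r1c1=3.
Step 10. [r4c6∈{6}] r4c6 is down to just 6. So r4c6=6.
Step 11. [r4c4∈{1}] nothing but 1 survives at r4c4, so r4c4=1.
Step 12. [r1c3∈{1}] nothing but 1 survives at r1c3. So r1c3=1.
Step 13. [r2c3∈{5}] r2c3 is down to just 5. So r2c3=5.
Step 14. [r2c2∈{2}] r2c2's peers cover all but 2, so r2c2=2.
Step 15. [r1c2∈{4}] nothing but 4 survives at r1c2. So r1c2=4.
Step 16. [r3c5∈{4}] only 4 remains possible at r3c5. So r3c5=4.

Answer: 3 4 1 6 5 2 / 6 2 5 3 1 4 / 1 6 2 5 4 3 / 5 3 4 1 2 6 / 4 1 6 2 3 5 / 2 5 3 4 6 1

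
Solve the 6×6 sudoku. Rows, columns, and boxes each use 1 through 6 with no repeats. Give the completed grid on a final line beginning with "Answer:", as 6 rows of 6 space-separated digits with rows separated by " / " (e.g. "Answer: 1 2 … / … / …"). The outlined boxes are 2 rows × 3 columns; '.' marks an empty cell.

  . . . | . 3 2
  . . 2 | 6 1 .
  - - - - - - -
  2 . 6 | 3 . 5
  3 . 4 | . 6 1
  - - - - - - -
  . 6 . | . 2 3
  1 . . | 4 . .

Step 1. [r5c3∈{5}] nothing but 5 survives at r5c3 ⇒ r5c3=5.
Step 2. [r2c2∈{3,4,5}] row 2 places 3 nowhere but r2c2, so r2c2=3.
Step 3. [r1c2∈{1,4,5}] in col 2, 4 fits only at r1c2 ⇒ r1c2=4.
Step 4. [r1c4∈{5}] r1c4's peers cover all but 5 ⇒ r1c4=5.
Step 5. [r1c3∈{1}] r1c3 has the single candidate 1, so r1c3=1.
Step 6. [r6c2∈{2}] only 2 remains possible at r6c2, so r6c2=2.
Step 7. [r6c6∈{6}] r6c6's peers cover all but 6, so r6c6=6.
Step 8. [r2c6∈{4}] r2c6 is down to just 4. So r2c6=4.
Step 9. [r3c2∈{1}] only 1 remains possible at r3c2, so r3c2=1.
Step 10. [r5c1∈{4}] r5c1 has the single candidate 4. So r5c1=4.
Step 11. [r5c4∈{1}] r5c4 is down to just 1 ⇒ r5c4=1.
Step 12. [r3c5∈{4}] r3c5's peers cover all but 4. So r3c5=4.
Step 13. [r4c4∈{2}] only 2 remains possible at r4c4 ⇒ r4c4=2.
Step 14. [r4c2∈{5}] only 5 remains possible at r4c2. So r4c2=5.
Step 15. [r6c5∈{5}] r6c5 is down to just 5. So r6c5=5.
Step 16. [r6c3∈{3}] nothing but 3 survives at r6c3 ⇒ r6c3=3.
Step 17. [r1c1∈{6}] nothing but 6 survives at r1c1, so r1c1=6.
Step 18. [r2c1∈{5}] only 5 remains possible at r2c1. So r2c1=5.

Answer: 6 4 1 5 3 2 / 5 3 2 6 1 4 / 2 1 6 3 4 5 / 3 5 4 2 6 1 / 4 6 5 1 2 3 / 1 2 3 4 5 6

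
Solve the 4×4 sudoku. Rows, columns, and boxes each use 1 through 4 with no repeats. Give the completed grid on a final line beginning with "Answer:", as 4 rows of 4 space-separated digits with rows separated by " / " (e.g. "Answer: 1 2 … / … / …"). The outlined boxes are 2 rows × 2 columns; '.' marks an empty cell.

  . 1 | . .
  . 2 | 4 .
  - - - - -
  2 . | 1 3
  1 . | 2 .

Step 1. [r4c4∈{4}] r4c4's peers cover all but 4 ⇒ r4c4=4.
Step 2. [r1c1∈{3,4}] 4 has one home in row 1: r1c1. So r1c1=4.
Step 3. [r4c2∈{3}] only 3 remains possible at r4c2. So r4c2=3.
Step 4. [r2c4∈{1}] r2c4 has the single candidate 1. So r2c4=1.
Step 5. [r2c1∈{3}] nothing but 3 survives at r2c1 ⇒ r2c1=3.
Step 6. [r1c4∈{2}] only 2 remains possible at r1c4 ⇒ r1c4=2.
Step 7. [r1c3∈{3}] only 3 remains possible at r1c3 ⇒ r1c3=3.
Step 8. [r3c2∈{4}] r3c2 is down to just 4. So r3c2=4.

Answer: 4 1 3 2 / 3 2 4 1 / 2 4 1 3 / 1 3 2 4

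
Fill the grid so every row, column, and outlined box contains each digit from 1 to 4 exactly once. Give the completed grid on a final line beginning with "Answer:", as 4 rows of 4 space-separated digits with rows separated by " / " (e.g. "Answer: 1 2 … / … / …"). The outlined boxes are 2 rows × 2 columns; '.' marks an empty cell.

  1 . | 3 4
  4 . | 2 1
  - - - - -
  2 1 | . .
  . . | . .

Step 1. [r4c2∈{3,4}] across col 2, 4 lands solely at r4c2. So r4c2=4.
Step 2. [r3c4∈{3}] nothing but 3 survives at r3c4, so r3c4=3.
Step 3. [r4c3∈{1}] r4c3 has the single candidate 1. So r4c3=1.
Step 4. [r1c2∈{2}] r1c2 has the single candidate 2, so r1c2=2.
Step 5. [r4c1∈{3}] r4c1 is down to just 3. So r4c1=3.
Step 6. [r3c3∈{4}] r3c3 is down to just 4. So r3c3=4.
Step 7. [r4c4∈{2}] r4c4's peers cover all but 2, so r4c4=2.
Step 8. [r2c2∈{3}] only 3 remains possible at r2c2, so r2c2=3.

Answer: 1 2 3 4 / 4 3 2 1 / 2 1 4 3 / 3 4 1 2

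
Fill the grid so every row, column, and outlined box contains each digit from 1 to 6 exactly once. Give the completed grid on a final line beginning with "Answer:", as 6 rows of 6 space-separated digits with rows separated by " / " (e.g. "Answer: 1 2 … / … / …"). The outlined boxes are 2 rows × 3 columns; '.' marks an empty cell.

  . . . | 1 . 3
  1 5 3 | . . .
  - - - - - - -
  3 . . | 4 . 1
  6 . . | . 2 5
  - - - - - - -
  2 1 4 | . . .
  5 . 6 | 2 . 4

Step 1. [r2c4∈{6}] r2c4 is down to just 6. So r2c4=6.
Step 2. [r5c4∈{3,5}] across col 4, 5 lands solely at r5c4. So r5c4=5.
Step 3. [r1c1∈{4}] r1c1 is down to just 4 ⇒ r1c1=4.
Step 4. [r5c5∈{3,6}] in row 5, 3 fits only at r5c5, so r5c5=3.
Step 5. [r3c2∈{2}] only 2 remains possible at r3c2. So r3c2=2.
Step 6. [r1c2∈{6}] r1c2 has the single candidate 6 ⇒ r1c2=6.
Step 7. [r6c2∈{3}] r6c2 has the single candidate 3. So r6c2=3.
Step 8. [r3c5∈{6}] only 6 remains possible at r3c5, so r3c5=6.
Step 9. [r2c5∈{4}] r2c5 has the single candidate 4. So r2c5=4.
Step 10. [r6c5∈{1}] r6c5's peers cover all but 1. So r6c5=1.
Step 11. [r1c3∈{2}] r1c3's peers cover all but 2, so r1c3=2.
Step 12. [r1c5∈{5}] r1c5 is down to just 5, so r1c5=5.
Step 13. [r4c4∈{3}] r4c4 is down to just 3, so r4c4=3.
Step 14. [r2c6∈{2}] nothing but 2 survives at r2c6 ⇒ r2c6=2.
Step 15. [r3c3∈{5}] only 5 remains possible at r3c3. So r3c3=5.
Step 16. [r4c3∈{1}] r4c3's peers cover all but 1. So r4c3=1.
Step 17. [r4c2∈{4}] nothing but 4 survives at r4c2. So r4c2=4.
Step 18. [r5c6∈{6}] r5c6's peers cover all but 6 ⇒ r5c6=6.

Answer: 4 6 2 1 5 3 / 1 5 3 6 4 2 / 3 2 5 4 6 1 / 6 4 1 3 2 5 / 2 1 4 5 3 6 / 5 3 6 2 1 4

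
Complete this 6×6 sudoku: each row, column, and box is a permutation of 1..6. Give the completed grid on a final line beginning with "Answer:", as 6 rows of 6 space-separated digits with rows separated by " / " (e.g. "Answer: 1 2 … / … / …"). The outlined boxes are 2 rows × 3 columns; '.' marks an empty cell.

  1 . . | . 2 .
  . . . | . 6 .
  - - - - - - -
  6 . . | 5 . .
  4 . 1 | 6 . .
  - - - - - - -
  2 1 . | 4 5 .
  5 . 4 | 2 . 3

Step 1. [r2c1∈{3}] r2c1 is down to just 3 ⇒ r2c1=3.
Step 2. [r4c2∈{2,3,5}] row 4 places 5 nowhere but r4c2. So r4c2=5.
Step 3. [r3c2∈{2,3}] r3c2 is the only open cell in col 2 admitting 3, so r3c2=3.
Step 4. [r2c2∈{2,4}] across col 2, 2 lands solely at r2c2 ⇒ r2c2=2.
Step 5. [r2c6∈{1,4,5}] r2c6 is the only open cell in row 2 admitting 4, so r2c6=4.
Step 6. [r3c6∈{1,2}] col 6 places 1 nowhere but r3c6, so r3c6=1.
Step 7. [r6c2∈{6}] r6c2's peers cover all but 6, so r6c2=6.
Step 8. [r1c3∈{5,6}] r1c3 is the only open cell in row 1 admitting 6. So r1c3=6.
Step 9. [r2c4∈{1}] r2c4 has the single candidate 1, so r2c4=1.
Step 10. [r1c4∈{3}] only 3 remains possible at r1c4. So r1c4=3.
Step 11. [r3c5∈{4}] r3c5 has the single candidate 4 ⇒ r3c5=4.
Step 12. [r2c3∈{5}] r2c3 is down to just 5 ⇒ r2c3=5.
Step 13. [r3c3∈{2}] only 2 remains possible at r3c3, so r3c3=2.
Step 14. [r1c6∈{5}] nothing but 5 survives at r1c6 ⇒ r1c6=5.
Step 15. [r5c6∈{6}] nothing but 6 survives at r5c6, so r5c6=6.
Step 16. [r4c5∈{3}] nothing but 3 survives at r4c5, so r4c5=3.
Step 17. [r5c3∈{3}] r5c3 is down to just 3 ⇒ r5c3=3.
Step 18. [r6c5∈{1}] r6c5 is down to just 1, so r6c5=1.
Step 19. [r4c6∈{2}] nothing but 2 survives at r4c6. So r4c6=2.
Step 20. [r1c2∈{4}] nothing but 4 survives at r1c2. So r1c2=4.

Answer: 1 4 6 3 2 5 / 3 2 5 1 6 4 / 6 3 2 5 4 1 / 4 5 1 6 3 2 / 2 1 3 4 5 6 / 5 6 4 2 1 3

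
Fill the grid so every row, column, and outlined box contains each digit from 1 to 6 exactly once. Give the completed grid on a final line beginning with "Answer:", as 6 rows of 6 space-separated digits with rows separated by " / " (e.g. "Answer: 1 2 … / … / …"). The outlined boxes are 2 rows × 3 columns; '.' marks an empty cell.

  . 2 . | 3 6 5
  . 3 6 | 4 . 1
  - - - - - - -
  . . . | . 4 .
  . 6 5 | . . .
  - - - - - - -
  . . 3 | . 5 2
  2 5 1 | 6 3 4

Step 1. [r4c5∈{1,2}] 1 has one home in col 5: r4c5, so r4c5=1.
Step 2. [r4c1∈{3,4}] row 4 places 4 nowhere but r4c1. So r4c1=4.
Step 3. [r3c1∈{1,3}] across col 1, 3 lands solely at r3c1. So r3c1=3.
Step 4. [r4c4∈{2}] r4c4 is down to just 2, so r4c4=2.
Step 5. [r4c6∈{3}] r4c6 is down to just 3, so r4c6=3.
Step 6. [r3c6∈{6}] r3c6's peers cover all but 6. So r3c6=6.
Step 7. [r3c2∈{1}] r3c2 has the single candidate 1. So r3c2=1.
Step 8. [r3c4∈{5}] r3c4's peers cover all but 5 ⇒ r3c4=5.
Step 9. [r3c3∈{2}] only 2 remains possible at r3c3 ⇒ r3c3=2.
Step 10. [r1c3∈{4}] r1c3's peers cover all but 4 ⇒ r1c3=4.
Step 11. [r1c1∈{1}] only 1 remains possible at r1c1 ⇒ r1c1=1.
Step 12. [r5c1∈{6}] r5c1's peers cover all but 6 ⇒ r5c1=6.
Step 13. [r5c4∈{1}] only 1 remains possible at r5c4. So r5c4=1.
Step 14. [r2c1∈{5}] nothing but 5 survives at r2c1. So r2c1=5.
Step 15. [r5c2∈{4}] r5c2 is down to just 4. So r5c2=4.
Step 16. [r2c5∈{2}] only 2 remains possible at r2c5. So r2c5=2.

Answer: 1 2 4 3 6 5 / 5 3 6 4 2 1 / 3 1 2 5 4 6 / 4 6 5 2 1 3 / 6 4 3 1 5 2 / 2 5 1 6 3 4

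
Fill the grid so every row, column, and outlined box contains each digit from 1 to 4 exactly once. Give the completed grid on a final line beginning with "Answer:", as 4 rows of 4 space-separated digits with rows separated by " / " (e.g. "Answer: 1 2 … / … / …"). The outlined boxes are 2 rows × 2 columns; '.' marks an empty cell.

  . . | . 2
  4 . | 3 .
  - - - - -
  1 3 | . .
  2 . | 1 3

Step 1. [r3c4∈{4}] r3c4 is down to just 4, so r3c4=4.
Step 2. [r1c2∈{1}] nothing but 1 survives at r1c2. So r1c2=1.
Step 3. [r4c2∈{4}] nothing but 4 survives at r4c2, so r4c2=4.
Step 4. [r1c3∈{4}] only 4 remains possible at r1c3, so r1c3=4.
Step 5. [r2c2∈{2}] nothing but 2 survives at r2c2, so r2c2=2.
Step 6. [r3c3∈{2}] r3c3 has the single candidate 2, so r3c3=2.
Step 7. [r2c4∈{1}] r2c4's peers cover all but 1, so r2c4=1.
Step 8. [r1c1∈{3}] r1c1's peers cover all but 3, so r1c1=3.

Answer: 3 1 4 2 / 4 2 3 1 / 1 3 2 4 / 2 4 1 3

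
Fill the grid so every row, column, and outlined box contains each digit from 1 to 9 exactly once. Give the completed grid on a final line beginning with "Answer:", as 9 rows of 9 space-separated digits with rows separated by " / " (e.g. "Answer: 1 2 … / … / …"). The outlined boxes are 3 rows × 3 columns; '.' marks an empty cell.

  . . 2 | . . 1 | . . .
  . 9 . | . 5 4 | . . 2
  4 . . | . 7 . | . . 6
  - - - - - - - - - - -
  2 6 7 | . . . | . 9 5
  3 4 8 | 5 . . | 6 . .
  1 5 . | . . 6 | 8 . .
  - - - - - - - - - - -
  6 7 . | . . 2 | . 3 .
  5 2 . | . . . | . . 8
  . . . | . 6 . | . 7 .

Step 1. [r9c1∈{8,9}] in col 1, 9 fits only at r9c1 ⇒ r9c1=9.
Step 2. [r9c2∈{1,3,8}] across box 7, 8 lands solely at r9c2 ⇒ r9c2=8.
Step 3. [r1c2∈{3}] r1c2 has the single candidate 3 ⇒ r1c2=3.
Step 4. [r7c7∈{1,4,5,9}] in row 7, 5 fits only at r7c7 ⇒ r7c7=5.
Step 5. [r6c9∈{3,4,7}] 3 has one home in col 9: r6c9, so r6c9=3.
Step 6. [r6c4∈{2,4,7,9}] across row 6, 7 lands solely at r6c4, so r6c4=7.
Step 7. [r5c6∈{9}] nothing but 9 survives at r5c6, so r5c6=9.
Step 8. [r3c2∈{1}] only 1 remains possible at r3c2, so r3c2=1.
Step 9. [r1c8∈{4,5,8}] in row 1, 5 fits only at r1c8, so r1c8=5.
Step 10. [r1c4∈{6,8,9}] r1c4 is the only open cell in row 1 admitting 6, so r1c4=6.
Step 11. [r3c8∈{8}] nothing but 8 survives at r3c8, so r3c8=8.
Step 12. [r3c6∈{3}] only 3 remains possible at r3c6, so r3c6=3.
Step 13. [r3c7∈{9}] r3c7's peers cover all but 9 ⇒ r3c7=9.
Step 14. [r7c9∈{1,4,9}] 9 has one home in col 9: r7c9 ⇒ r7c9=9.
Step 15. [r2c4∈{8}] r2c4 has the single candidate 8 ⇒ r2c4=8.
Step 16. [r8c4∈{1,3,4,9}] col 4 places 9 nowhere but r8c4 ⇒ r8c4=9.
Step 17. [r7c5∈{1,4,8}] row 7 places 8 nowhere but r7c5 ⇒ r7c5=8.
Step 18. [r2c8∈{1}] r2c8's peers cover all but 1 ⇒ r2c8=1.
Step 19. [r5c8∈{2}] only 2 remains possible at r5c8 ⇒ r5c8=2.
Step 20. [r5c5∈{1}] r5c5's peers cover all but 1 ⇒ r5c5=1.
Step 21. [r9c9∈{1,4}] across col 9, 1 lands solely at r9c9. So r9c9=1.
Step 22. [r8c7∈{4}] only 4 remains possible at r8c7 ⇒ r8c7=4.
Step 23. [r8c5∈{3}] nothing but 3 survives at r8c5, so r8c5=3.
Step 24. [r1c7∈{7}] r1c7 is down to just 7. So r1c7=7.
Step 25. [r9c4∈{4}] only 4 remains possible at r9c4 ⇒ r9c4=4.
Step 26. [r7c3∈{1,4}] in row 7, 4 fits only at r7c3. So r7c3=4.
Step 27. [r6c8∈{4}] nothing but 4 survives at r6c8 ⇒ r6c8=4.
Step 28. [r8c8∈{6}] nothing but 6 survives at r8c8 ⇒ r8c8=6.
Step 29. [r9c7∈{2}] r9c7 is down to just 2 ⇒ r9c7=2.
Step 30. [r2c1∈{7}] only 7 remains possible at r2c1, so r2c1=7.
Step 31. [r8c6∈{7}] only 7 remains possible at r8c6, so r8c6=7.
Step 32. [r2c3∈{6}] r2c3's peers cover all but 6. So r2c3=6.
Step 33. [r3c3∈{5}] only 5 remains possible at r3c3, so r3c3=5.
Step 34. [r4c7∈{1}] nothing but 1 survives at r4c7 ⇒ r4c7=1.
Step 35. [r1c5∈{9}] nothing but 9 survives at r1c5. So r1c5=9.
Step 36. [r4c6∈{8}] r4c6 has the single candidate 8, so r4c6=8.
Step 37. [r9c3∈{3}] r9c3's peers cover all but 3, so r9c3=3.
Step 38. [r4c4∈{3}] r4c4 has the single candidate 3 ⇒ r4c4=3.
Step 39. [r5c9∈{7}] only 7 remains possible at r5c9. So r5c9=7.
Step 40. [r3c4∈{2}] only 2 remains possible at r3c4, so r3c4=2.
Step 41. [r8c3∈{1}] only 1 remains possible at r8c3, so r8c3=1.
Step 42. [r4c5∈{4}] r4c5 is down to just 4 ⇒ r4c5=4.
Step 43. [r7c4∈{1}] r7c4 has the single candidate 1, so r7c4=1.
Step 44. [r1c9∈{4}] r1c9 is down to just 4, so r1c9=4.
Step 45. [r6c5∈{2}] r6c5 is down to just 2. So r6c5=2.
Step 46. [r1c1∈{8}] nothing but 8 survives at r1c1, so r1c1=8.
Step 47. [r2c7∈{3}] only 3 remains possible at r2c7, so r2c7=3.
Step 48. [r9c6∈{5}] r9c6 has the single candidate 5 ⇒ r9c6=5.
Step 49. [r6c3∈{9}] r6c3's peers cover all but 9, so r6c3=9.

Answer: 8 3 2 6 9 1 7 5 4 / 7 9 6 8 5 4 3 1 2 / 4 1 5 2 7 3 9 8 6 / 2 6 7 3 4 8 1 9 5 / 3 4 8 5 1 9 6 2 7 / 1 5 9 7 2 6 8 4 3 / 6 7 4 1 8 2 5 3 9 / 5 2 1 9 3 7 4 6 8 / 9 8 3 4 6 5 2 7 1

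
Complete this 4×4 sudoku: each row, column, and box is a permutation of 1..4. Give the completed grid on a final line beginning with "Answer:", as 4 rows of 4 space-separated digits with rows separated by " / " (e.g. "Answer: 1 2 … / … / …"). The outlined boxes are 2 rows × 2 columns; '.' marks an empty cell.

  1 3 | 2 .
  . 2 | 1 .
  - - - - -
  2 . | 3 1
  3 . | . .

Step 1. [r1c4∈{4}] nothing but 4 survives at r1c4, so r1c4=4.
Step 2. [r4c3∈{4}] r4c3's peers cover all but 4 ⇒ r4c3=4.
Step 3. [r2c1∈{4}] only 4 remains possible at r2c1 ⇒ r2c1=4.
Step 4. [r4c2∈{1}] nothing but 1 survives at r4c2, so r4c2=1.
Step 5. [r4c4∈{2}] r4c4's peers cover all but 2 ⇒ r4c4=2.
Step 6. [r2c4∈{3}] nothing but 3 survives at r2c4, so r2c4=3.
Step 7. [r3c2∈{4}] r3c2 is down to just 4. So r3c2=4.

Answer: 1 3 2 4 / 4 2 1 3 / 2 4 3 1 / 3 1 4 2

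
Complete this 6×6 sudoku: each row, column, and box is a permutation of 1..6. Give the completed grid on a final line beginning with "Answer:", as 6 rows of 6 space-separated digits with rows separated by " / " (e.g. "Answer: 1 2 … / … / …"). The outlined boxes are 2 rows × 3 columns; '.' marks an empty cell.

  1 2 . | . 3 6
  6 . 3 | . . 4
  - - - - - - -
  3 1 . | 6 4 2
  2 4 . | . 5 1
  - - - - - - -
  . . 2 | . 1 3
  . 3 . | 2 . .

Step 1. [r6c6∈{5}] r6c6 is down to just 5 ⇒ r6c6=5.
Step 2. [r2c2∈{5}] r2c2's peers cover all but 5 ⇒ r2c2=5.
Step 3. [r6c3∈{1,4,6}] across row 6, 1 lands solely at r6c3. So r6c3=1.
Step 4. [r6c1∈{4}] nothing but 4 survives at r6c1 ⇒ r6c1=4.
Step 5. [r1c4∈{5}] r1c4 has the single candidate 5, so r1c4=5.
Step 6. [r1c3∈{4}] only 4 remains possible at r1c3. So r1c3=4.
Step 7. [r6c5∈{6}] nothing but 6 survives at r6c5, so r6c5=6.
Step 8. [r5c2∈{6}] r5c2's peers cover all but 6 ⇒ r5c2=6.
Step 9. [r5c4∈{4}] r5c4 has the single candidate 4. So r5c4=4.
Step 10. [r5c1∈{5}] r5c1 is down to just 5. So r5c1=5.
Step 11. [r2c4∈{1}] only 1 remains possible at r2c4 ⇒ r2c4=1.
Step 12. [r2c5∈{2}] nothing but 2 survives at r2c5 ⇒ r2c5=2.
Step 13. [r4c3∈{6}] only 6 remains possible at r4c3, so r4c3=6.
Step 14. [r4c4∈{3}] r4c4 is down to just 3. So r4c4=3.
Step 15. [r3c3∈{5}] only 5 remains possible at r3c3, so r3c3=5.

Answer: 1 2 4 5 3 6 / 6 5 3 1 2 4 / 3 1 5 6 4 2 / 2 4 6 3 5 1 / 5 6 2 4 1 3 / 4 3 1 2 6 5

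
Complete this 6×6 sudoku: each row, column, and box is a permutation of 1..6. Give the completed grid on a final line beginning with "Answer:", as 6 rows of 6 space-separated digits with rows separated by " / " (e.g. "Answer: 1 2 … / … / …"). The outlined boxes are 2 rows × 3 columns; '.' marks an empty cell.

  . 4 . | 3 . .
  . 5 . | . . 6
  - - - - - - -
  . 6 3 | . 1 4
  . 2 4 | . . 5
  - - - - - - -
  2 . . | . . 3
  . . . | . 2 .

Step 1. [r6c6∈{1}] r6c6's peers cover all but 1 ⇒ r6c6=1.
Step 2. [r2c4∈{1,2,4}] across col 4, 1 lands solely at r2c4. So r2c4=1.
Step 3. [r6c1∈{3,4,5,6}] in col 1, 4 fits only at r6c1 ⇒ r6c1=4.
Step 4. [r4c4∈{6}] r4c4's peers cover all but 6, so r4c4=6.
Step 5. [r6c3∈{5,6}] r6c3 is the only open cell in row 6 admitting 6, so r6c3=6.
Step 6. [r5c3∈{1,5}] in col 3, 5 fits only at r5c3, so r5c3=5.
Step 7. [r1c3∈{1,2}] col 3 places 1 nowhere but r1c3, so r1c3=1.
Step 8. [r5c4∈{4}] r5c4 has the single candidate 4. So r5c4=4.
Step 9. [r5c2∈{1}] r5c2's peers cover all but 1, so r5c2=1.
Step 10. [r1c5∈{5}] nothing but 5 survives at r1c5. So r1c5=5.
Step 11. [r6c2∈{3}] only 3 remains possible at r6c2. So r6c2=3.
Step 12. [r1c6∈{2}] r1c6 is down to just 2, so r1c6=2.
Step 13. [r4c5∈{3}] r4c5 is down to just 3 ⇒ r4c5=3.
Step 14. [r1c1∈{6}] r1c1 is down to just 6, so r1c1=6.
Step 15. [r5c5∈{6}] r5c5 has the single candidate 6. So r5c5=6.
Step 16. [r6c4∈{5}] nothing but 5 survives at r6c4 ⇒ r6c4=5.
Step 17. [r3c1∈{5}] r3c1 is down to just 5. So r3c1=5.
Step 18. [r4c1∈{1}] only 1 remains possible at r4c1 ⇒ r4c1=1.
Step 19. [r3c4∈{2}] r3c4 is down to just 2, so r3c4=2.
Step 20. [r2c5∈{4}] r2c5 is down to just 4, so r2c5=4.
Step 21. [r2c1∈{3}] r2c1's peers cover all but 3. So r2c1=3.
Step 22. [r2c3∈{2}] r2c3's peers cover all but 2. So r2c3=2.

Answer: 6 4 1 3 5 2 / 3 5 2 1 4 6 / 5 6 3 2 1 4 / 1 2 4 6 3 5 / 2 1 5 4 6 3 / 4 3 6 5 2 1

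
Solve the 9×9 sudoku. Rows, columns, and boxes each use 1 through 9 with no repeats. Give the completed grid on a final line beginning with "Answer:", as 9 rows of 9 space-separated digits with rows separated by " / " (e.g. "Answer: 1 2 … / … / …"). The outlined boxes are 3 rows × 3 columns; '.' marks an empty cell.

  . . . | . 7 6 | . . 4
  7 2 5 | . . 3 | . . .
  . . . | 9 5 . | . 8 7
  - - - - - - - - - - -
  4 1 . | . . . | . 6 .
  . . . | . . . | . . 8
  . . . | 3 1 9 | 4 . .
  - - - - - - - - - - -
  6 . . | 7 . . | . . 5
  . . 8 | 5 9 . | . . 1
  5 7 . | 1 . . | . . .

Step 1. [r6c9∈{2}] only 2 remains possible at r6c9 ⇒ r6c9=2.
Step 2. [r9c5∈{2,3,4,6,8}] 6 has one home in box 8: r9c5 ⇒ r9c5=6.
Step 3. [r7c5∈{2,3,4,8}] across col 5, 3 lands solely at r7c5, so r7c5=3.
Step 4. [r8c7∈{2,3,6,7}] 6 has one home in row 8: r8c7 ⇒ r8c7=6.
Step 5. [r8c8∈{2,3,4,7}] in row 8, 7 fits only at r8c8 ⇒ r8c8=7.
Step 6. [r6c8∈{5}] nothing but 5 survives at r6c8, so r6c8=5.
Step 7. [r7c3∈{1,2,4,9}] r7c3 is the only open cell in row 7 admitting 1 ⇒ r7c3=1.
Step 8. [r5c2∈{3,5,6,9}] 5 has one home in col 2: r5c2, so r5c2=5.
Step 9. [r3c6∈{1,2,4}] 1 has one home in col 6: r3c6 ⇒ r3c6=1.
Step 10. [r3c1∈{3}] only 3 remains possible at r3c1. So r3c1=3.
Step 11. [r1c3∈{9}] r1c3 has the single candidate 9. So r1c3=9.
Step 12. [r1c4∈{2,8}] box 2 places 2 nowhere but r1c4, so r1c4=2.
Step 13. [r5c1∈{2,9}] col 1 places 9 nowhere but r5c1. So r5c1=9.
Step 14. [r1c1∈{1,8}] in col 1, 1 fits only at r1c1 ⇒ r1c1=1.
Step 15. [r6c3∈{6,7}] row 6 places 7 nowhere but r6c3, so r6c3=7.
Step 16. [r7c2∈{4,9}] 9 has one home in col 2: r7c2. So r7c2=9.
Step 17. [r4c6∈{2,5,7,8}] across row 4, 5 lands solely at r4c6 ⇒ r4c6=5.
Step 18. [r1c8∈{3}] r1c8 is down to just 3 ⇒ r1c8=3.
Step 19. [r5c6∈{2,4,7}] col 6 places 7 nowhere but r5c6. So r5c6=7.
Step 20. [r6c2∈{6,8}] r6c2 is the only open cell in row 6 admitting 6. So r6c2=6.
Step 21. [r8c2∈{3,4}] in row 8, 3 fits only at r8c2 ⇒ r8c2=3.
Step 22. [r9c3∈{2,4}] r9c3 is the only open cell in box 7 admitting 4. So r9c3=4.
Step 23. [r8c6∈{2,4}] across row 8, 4 lands solely at r8c6, so r8c6=4.
Step 24. [r4c4∈{8}] r4c4 has the single candidate 8, so r4c4=8.
Step 25. [r3c7∈{2}] only 2 remains possible at r3c7. So r3c7=2.
Step 26. [r5c8∈{1}] r5c8 has the single candidate 1, so r5c8=1.
Step 27. [r5c7∈{3}] r5c7's peers cover all but 3 ⇒ r5c7=3.
Step 28. [r2c8∈{9}] r2c8's peers cover all but 9. So r2c8=9.
Step 29. [r7c7∈{8}] r7c7 is down to just 8 ⇒ r7c7=8.
Step 30. [r4c5∈{2}] r4c5's peers cover all but 2. So r4c5=2.
Step 31. [r4c9∈{9}] r4c9's peers cover all but 9, so r4c9=9.
Step 32. [r9c8∈{2}] r9c8 is down to just 2, so r9c8=2.
Step 33. [r5c5∈{4}] only 4 remains possible at r5c5, so r5c5=4.
Step 34. [r9c9∈{3}] only 3 remains possible at r9c9, so r9c9=3.
Step 35. [r7c6∈{2}] r7c6 is down to just 2 ⇒ r7c6=2.
Step 36. [r1c2∈{8}] nothing but 8 survives at r1c2, so r1c2=8.
Step 37. [r5c3∈{2}] only 2 remains possible at r5c3. So r5c3=2.
Step 38. [r1c7∈{5}] nothing but 5 survives at r1c7. So r1c7=5.
Step 39. [r2c4∈{4}] r2c4 is down to just 4, so r2c4=4.
Step 40. [r3c3∈{6}] r3c3 is down to just 6 ⇒ r3c3=6.
Step 41. [r2c7∈{1}] r2c7's peers cover all but 1 ⇒ r2c7=1.
Step 42. [r4c3∈{3}] nothing but 3 survives at r4c3. So r4c3=3.
Step 43. [r5c4∈{6}] r5c4 is down to just 6 ⇒ r5c4=6.
Step 44. [r4c7∈{7}] only 7 remains possible at r4c7. So r4c7=7.
Step 45. [r9c6∈{8}] r9c6's peers cover all but 8 ⇒ r9c6=8.
Step 46. [r6c1∈{8}] nothing but 8 survives at r6c1, so r6c1=8.
Step 47. [r7c8∈{4}] r7c8 has the single candidate 4. So r7c8=4.
Step 48. [r3c2∈{4}] only 4 remains possible at r3c2. So r3c2=4.
Step 49. [r8c1∈{2}] r8c1 is down to just 2. So r8c1=2.
Step 50. [r9c7∈{9}] r9c7's peers cover all but 9. So r9c7=9.
Step 51. [r2c5∈{8}] r2c5 has the single candidate 8. So r2c5=8.
Step 52. [r2c9∈{6}] nothing but 6 survives at r2c9 ⇒ r2c9=6.

Answer: 1 8 9 2 7 6 5 3 4 / 7 2 5 4 8 3 1 9 6 / 3 4 6 9 5 1 2 8 7 / 4 1 3 8 2 5 7 6 9 / 9 5 2 6 4 7 3 1 8 / 8 6 7 3 1 9 4 5 2 / 6 9 1 7 3 2 8 4 5 / 2 3 8 5 9 4 6 7 1 / 5 7 4 1 6 8 9 2 3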